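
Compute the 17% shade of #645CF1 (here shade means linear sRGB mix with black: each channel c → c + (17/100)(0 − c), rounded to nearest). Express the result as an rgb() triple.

rgb(83, 76, 200)

#645CF1 is rgb(100, 92, 241).
A 17% shade moves each channel 17% toward 0:
  R: 100 − 17 = 83 → 83
  G: 92 + 0.17×(0−92) = 92 − 15.64 = 76.36 → 76
  B: 241 + 0.17×(0−241) = 241 − 40.97 = 200.03 → 200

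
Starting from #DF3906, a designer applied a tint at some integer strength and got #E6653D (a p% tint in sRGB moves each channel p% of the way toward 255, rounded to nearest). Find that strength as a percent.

22%

#DF3906 is rgb(223, 57, 6); #E6653D is rgb(230, 101, 61).
On the B channel (widest range): 61 ≈ 6 + (p/100)(255 − 6), so p ≈ 100×(61 − 6)/(255 − 6) = 5500/249 = 22.09.
p = 22 reproduces all three channels after rounding.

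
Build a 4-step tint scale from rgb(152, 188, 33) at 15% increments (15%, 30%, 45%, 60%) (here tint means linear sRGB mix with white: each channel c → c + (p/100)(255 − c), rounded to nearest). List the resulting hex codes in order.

#a7c642, #b7d064, #c6da85, #d6e4a6

15%: (152 + 15.45 = 167.45→167, 188 + 10.05 = 198.05→198, 33 + 33.3 = 66.3→66) → #a7c642
30%: (152 + 30.9 = 182.9→183, 188 + 20.1 = 208.1→208, 33 + 66.6 = 99.6→100) → #b7d064
45%: (152 + 46.35 = 198.35→198, 188 + 30.15 = 218.15→218, 33 + 99.9 = 132.9→133) → #c6da85
60%: (152 + 61.8 = 213.8→214, 188 + 40.2 = 228.2→228, 33 + 133.2 = 166.2→166) → #d6e4a6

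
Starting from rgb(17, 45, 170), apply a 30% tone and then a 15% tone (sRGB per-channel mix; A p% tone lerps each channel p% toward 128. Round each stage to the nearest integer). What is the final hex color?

#3E4F99

A 30% tone moves each channel 30% toward 128:
  R: 17 + 0.3×(128−17) = 17 + 33.3 = 50.3 → 50
  G: 45 + 0.3×(128−45) = 45 + 24.9 = 69.9 → 70
  B: 170 − 12.6 = 157.4 → 157
After the tone: rgb(50, 70, 157) = #32469D.
A 15% tone moves each channel 15% toward 128:
  R: 50 + 0.15×(128−50) = 50 + 11.7 = 61.7 → 62
  G: 70 + 8.7 = 78.7 → 79
  B: 157 + 0.15×(128−157) = 157 − 4.35 = 152.65 → 153
rgb(62, 79, 153) = #3E4F99.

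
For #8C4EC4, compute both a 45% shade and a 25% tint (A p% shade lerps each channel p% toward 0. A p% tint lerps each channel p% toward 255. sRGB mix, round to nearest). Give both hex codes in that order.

#4D2B6C, #A97AD3

#8C4EC4 is rgb(140, 78, 196).
45% shade:
  R: 140 + 0.45×(0−140) = 140 − 63 = 77 → 77
  G: 78 − 35.1 = 42.9 → 43
  B: 196 − 88.2 = 107.8 → 108
  → #4D2B6C
25% tint:
  R: 140 + 28.75 = 168.75 → 169
  G: 78 + 44.25 = 122.25 → 122
  B: 196 + 0.25×(255−196) = 196 + 14.75 = 210.75 → 211
  → #A97AD3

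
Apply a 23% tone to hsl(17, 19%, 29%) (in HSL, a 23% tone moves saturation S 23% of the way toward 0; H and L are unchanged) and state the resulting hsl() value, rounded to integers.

S moves 23% from 19 toward 0: 19 − 4.37 = 14.63 → 15.
H and L are unchanged.

hsl(17, 15%, 29%)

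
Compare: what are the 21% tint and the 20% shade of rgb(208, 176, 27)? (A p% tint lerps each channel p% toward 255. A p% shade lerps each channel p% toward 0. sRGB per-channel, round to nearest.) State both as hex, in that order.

21% tint:
  R: 208 + 0.21×(255−208) = 208 + 9.87 = 217.87 → 218
  G: 176 + 16.59 = 192.59 → 193
  B: 27 + 0.21×(255−27) = 27 + 47.88 = 74.88 → 75
  → #dac14b
20% shade:
  R: 208 + 0.2×(0−208) = 208 − 41.6 = 166.4 → 166
  G: 176 + 0.2×(0−176) = 176 − 35.2 = 140.8 → 141
  B: 27 + 0.2×(0−27) = 27 − 5.4 = 21.6 → 22
  → #a68d16

#dac14b, #a68d16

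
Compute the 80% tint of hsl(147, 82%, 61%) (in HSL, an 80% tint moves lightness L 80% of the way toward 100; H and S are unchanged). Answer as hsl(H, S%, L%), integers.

L moves 80% from 61 toward 100: 61 + 31.2 = 92.2 → 92.
H and S are unchanged.

hsl(147, 82%, 92%)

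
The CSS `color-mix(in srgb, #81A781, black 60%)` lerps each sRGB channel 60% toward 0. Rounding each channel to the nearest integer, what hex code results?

#81A781 is rgb(129, 167, 129).
A 60% shade moves each channel 60% toward 0:
  R: 129 − 77.4 = 51.6 → 52
  G: 167 + 0.6×(0−167) = 167 − 100.2 = 66.8 → 67
  B: 129 + 0.6×(0−129) = 129 − 77.4 = 51.6 → 52
rgb(52, 67, 52) = #344334.

#344334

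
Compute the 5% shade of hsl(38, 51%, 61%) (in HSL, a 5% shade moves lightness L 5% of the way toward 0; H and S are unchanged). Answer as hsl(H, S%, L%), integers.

L moves 5% from 61 toward 0: 61 − 3.05 = 57.95 → 58.
H and S are unchanged.

hsl(38, 51%, 58%)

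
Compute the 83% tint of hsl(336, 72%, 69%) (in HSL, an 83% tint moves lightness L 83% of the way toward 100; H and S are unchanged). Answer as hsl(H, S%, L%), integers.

hsl(336, 72%, 95%)

L moves 83% from 69 toward 100: 69 + 25.73 = 94.73 → 95.
H and S are unchanged.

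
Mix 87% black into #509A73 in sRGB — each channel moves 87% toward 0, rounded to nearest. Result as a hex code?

#0A140F

#509A73 is rgb(80, 154, 115).
An 87% shade moves each channel 87% toward 0:
  R: 80 − 69.6 = 10.4 → 10
  G: 154 − 133.98 = 20.02 → 20
  B: 115 − 100.05 = 14.95 → 15
rgb(10, 20, 15) = #0A140F.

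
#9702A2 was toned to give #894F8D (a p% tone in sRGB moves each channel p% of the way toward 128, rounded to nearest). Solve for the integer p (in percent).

61%

#9702A2 is rgb(151, 2, 162); #894F8D is rgb(137, 79, 141).
On the G channel (widest range): 79 ≈ 2 + (p/100)(128 − 2), so p ≈ 100×(79 − 2)/(128 − 2) = 7700/126 = 61.11.
p = 61 reproduces all three channels after rounding.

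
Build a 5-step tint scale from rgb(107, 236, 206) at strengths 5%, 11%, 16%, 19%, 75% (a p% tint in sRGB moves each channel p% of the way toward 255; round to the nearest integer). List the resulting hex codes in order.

5%: (107 + 7.4 = 114.4→114, 236 + 0.95 = 236.95→237, 206 + 2.45 = 208.45→208) → #72EDD0
11%: (107 + 16.28 = 123.28→123, 236 + 2.09 = 238.09→238, 206 + 5.39 = 211.39→211) → #7BEED3
16%: (107 + 23.68 = 130.68→131, 236 + 3.04 = 239.04→239, 206 + 7.84 = 213.84→214) → #83EFD6
19%: (107 + 28.12 = 135.12→135, 236 + 3.61 = 239.61→240, 206 + 9.31 = 215.31→215) → #87F0D7
75%: (107 + 111 = 218→218, 236 + 14.25 = 250.25→250, 206 + 36.75 = 242.75→243) → #DAFAF3

#72EDD0, #7BEED3, #83EFD6, #87F0D7, #DAFAF3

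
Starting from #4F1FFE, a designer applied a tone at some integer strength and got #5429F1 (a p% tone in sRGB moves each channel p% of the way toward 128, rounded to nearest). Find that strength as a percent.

#4F1FFE is rgb(79, 31, 254); #5429F1 is rgb(84, 41, 241).
On the B channel (widest range): 241 ≈ 254 + (p/100)(128 − 254), so p ≈ 100×(241 − 254)/(128 − 254) = -1300/-126 = 10.32.
p = 10 reproduces all three channels after rounding.

10%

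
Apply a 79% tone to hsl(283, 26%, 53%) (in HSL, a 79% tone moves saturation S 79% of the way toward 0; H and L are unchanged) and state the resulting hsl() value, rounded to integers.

S moves 79% from 26 toward 0: 26 − 20.54 = 5.46 → 5.
H and L are unchanged.

hsl(283, 5%, 53%)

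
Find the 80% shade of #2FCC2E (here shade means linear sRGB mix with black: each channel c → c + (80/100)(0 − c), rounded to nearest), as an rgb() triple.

#2FCC2E is rgb(47, 204, 46).
Lerp each channel 80% toward 0:
  R: 47 + 0.8×(0−47) = 47 − 37.6 = 9.4 → 9
  G: 204 − 163.2 = 40.8 → 41
  B: 46 + 0.8×(0−46) = 46 − 36.8 = 9.2 → 9

rgb(9, 41, 9)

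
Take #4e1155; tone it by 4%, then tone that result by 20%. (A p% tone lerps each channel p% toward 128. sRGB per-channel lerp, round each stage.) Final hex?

#4e1155 is rgb(78, 17, 85).
Lerp each channel 4% toward 128:
  R: 78 + 2 = 80 → 80
  G: 17 + 0.04×(128−17) = 17 + 4.44 = 21.44 → 21
  B: 85 + 1.72 = 86.72 → 87
After the tone: rgb(80, 21, 87) = #501557.
Lerp each channel 20% toward 128:
  R: 80 + 0.2×(128−80) = 80 + 9.6 = 89.6 → 90
  G: 21 + 21.4 = 42.4 → 42
  B: 87 + 8.2 = 95.2 → 95
rgb(90, 42, 95) = #5a2a5f.

#5a2a5f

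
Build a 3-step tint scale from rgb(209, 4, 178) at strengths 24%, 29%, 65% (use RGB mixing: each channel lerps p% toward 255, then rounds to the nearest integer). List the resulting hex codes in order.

#dc40c4, #de4dc8, #efa7e4

24%: (209 + 11.04 = 220.04→220, 4 + 60.24 = 64.24→64, 178 + 18.48 = 196.48→196) → #dc40c4
29%: (209 + 13.34 = 222.34→222, 4 + 72.79 = 76.79→77, 178 + 22.33 = 200.33→200) → #de4dc8
65%: (209 + 29.9 = 238.9→239, 4 + 163.15 = 167.15→167, 178 + 50.05 = 228.05→228) → #efa7e4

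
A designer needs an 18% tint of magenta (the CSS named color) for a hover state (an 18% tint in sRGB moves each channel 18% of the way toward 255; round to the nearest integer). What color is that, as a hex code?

#ff2eff

CSS magenta is rgb(255, 0, 255).
Per channel, c → c + 0.18(255 − c):
  R: 255 + 0 = 255 → 255
  G: 0 + 0.18×(255−0) = 0 + 45.9 = 45.9 → 46
  B: 255 + 0.18×(255−255) = 255 + 0 = 255 → 255
rgb(255, 46, 255) = #ff2eff.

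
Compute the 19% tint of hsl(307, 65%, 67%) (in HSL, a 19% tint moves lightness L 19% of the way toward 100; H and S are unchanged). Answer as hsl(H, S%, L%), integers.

L moves 19% from 67 toward 100: 67 + 6.27 = 73.27 → 73.
H and S are unchanged.

hsl(307, 65%, 73%)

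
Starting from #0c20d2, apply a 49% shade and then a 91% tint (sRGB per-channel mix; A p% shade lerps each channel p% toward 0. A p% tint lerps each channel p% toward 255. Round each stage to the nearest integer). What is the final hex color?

#0c20d2 is rgb(12, 32, 210).
Lerp each channel 49% toward 0:
  R: 12 − 5.88 = 6.12 → 6
  G: 32 + 0.49×(0−32) = 32 − 15.68 = 16.32 → 16
  B: 210 − 102.9 = 107.1 → 107
After the shade: rgb(6, 16, 107) = #06106b.
Lerp each channel 91% toward 255:
  R: 6 + 226.59 = 232.59 → 233
  G: 16 + 217.49 = 233.49 → 233
  B: 107 + 134.68 = 241.68 → 242
rgb(233, 233, 242) = #e9e9f2.

#e9e9f2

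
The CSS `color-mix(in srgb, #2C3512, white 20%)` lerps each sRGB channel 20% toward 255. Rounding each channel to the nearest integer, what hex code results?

#2C3512 is rgb(44, 53, 18).
Per channel, c → c + 0.2(255 − c):
  R: 44 + 0.2×(255−44) = 44 + 42.2 = 86.2 → 86
  G: 53 + 0.2×(255−53) = 53 + 40.4 = 93.4 → 93
  B: 18 + 47.4 = 65.4 → 65
rgb(86, 93, 65) = #565D41.

#565D41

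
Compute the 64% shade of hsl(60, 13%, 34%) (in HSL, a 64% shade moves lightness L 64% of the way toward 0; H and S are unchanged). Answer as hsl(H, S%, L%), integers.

L moves 64% from 34 toward 0: 34 − 21.76 = 12.24 → 12.
H and S are unchanged.

hsl(60, 13%, 12%)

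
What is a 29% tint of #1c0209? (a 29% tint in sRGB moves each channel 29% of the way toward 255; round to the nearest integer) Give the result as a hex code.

#1c0209 is rgb(28, 2, 9).
Per channel, c → c + 0.29(255 − c):
  R: 28 + 65.83 = 93.83 → 94
  G: 2 + 0.29×(255−2) = 2 + 73.37 = 75.37 → 75
  B: 9 + 0.29×(255−9) = 9 + 71.34 = 80.34 → 80
rgb(94, 75, 80) = #5e4b50.

#5e4b50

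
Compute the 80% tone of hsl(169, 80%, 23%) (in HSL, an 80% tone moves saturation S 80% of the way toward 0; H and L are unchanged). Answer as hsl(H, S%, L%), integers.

S moves 80% from 80 toward 0: 80 − 64 = 16 → 16.
H and L are unchanged.

hsl(169, 16%, 23%)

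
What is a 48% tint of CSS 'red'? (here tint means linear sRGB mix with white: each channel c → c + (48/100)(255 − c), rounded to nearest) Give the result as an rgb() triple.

CSS red is rgb(255, 0, 0).
A 48% tint moves each channel 48% toward 255:
  R: 255 + 0.48×(255−255) = 255 + 0 = 255 → 255
  G: 0 + 122.4 = 122.4 → 122
  B: 0 + 122.4 = 122.4 → 122

rgb(255, 122, 122)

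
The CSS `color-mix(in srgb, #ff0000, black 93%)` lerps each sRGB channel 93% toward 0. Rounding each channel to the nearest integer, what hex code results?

#120000

#ff0000 is rgb(255, 0, 0).
A 93% shade moves each channel 93% toward 0:
  R: 255 + 0.93×(0−255) = 255 − 237.15 = 17.85 → 18
  G: 0 + 0.93×(0−0) = 0 + 0 = 0 → 0
  B: 0 + 0.93×(0−0) = 0 + 0 = 0 → 0
rgb(18, 0, 0) = #120000.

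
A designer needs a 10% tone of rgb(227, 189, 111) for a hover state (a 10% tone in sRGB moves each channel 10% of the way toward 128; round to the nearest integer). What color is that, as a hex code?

#D9B771

A 10% tone moves each channel 10% toward 128:
  R: 227 + 0.1×(128−227) = 227 − 9.9 = 217.1 → 217
  G: 189 − 6.1 = 182.9 → 183
  B: 111 + 1.7 = 112.7 → 113
rgb(217, 183, 113) = #D9B771.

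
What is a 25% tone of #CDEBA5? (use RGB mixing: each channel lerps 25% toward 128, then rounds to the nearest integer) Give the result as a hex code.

#BAD09C

#CDEBA5 is rgb(205, 235, 165).
Lerp each channel 25% toward 128:
  R: 205 − 19.25 = 185.75 → 186
  G: 235 − 26.75 = 208.25 → 208
  B: 165 + 0.25×(128−165) = 165 − 9.25 = 155.75 → 156
rgb(186, 208, 156) = #BAD09C.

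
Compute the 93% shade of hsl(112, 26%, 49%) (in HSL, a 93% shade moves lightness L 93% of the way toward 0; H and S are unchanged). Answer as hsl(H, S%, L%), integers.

hsl(112, 26%, 3%)

L moves 93% from 49 toward 0: 49 − 45.57 = 3.43 → 3.
H and S are unchanged.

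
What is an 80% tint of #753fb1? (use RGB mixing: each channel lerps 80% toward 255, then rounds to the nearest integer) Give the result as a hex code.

#e3d9ef

#753fb1 is rgb(117, 63, 177).
Per channel, c → c + 0.8(255 − c):
  R: 117 + 0.8×(255−117) = 117 + 110.4 = 227.4 → 227
  G: 63 + 0.8×(255−63) = 63 + 153.6 = 216.6 → 217
  B: 177 + 62.4 = 239.4 → 239
rgb(227, 217, 239) = #e3d9ef.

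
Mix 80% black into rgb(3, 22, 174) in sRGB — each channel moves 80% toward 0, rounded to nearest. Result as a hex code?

Lerp each channel 80% toward 0:
  R: 3 + 0.8×(0−3) = 3 − 2.4 = 0.6 → 1
  G: 22 − 17.6 = 4.4 → 4
  B: 174 + 0.8×(0−174) = 174 − 139.2 = 34.8 → 35
rgb(1, 4, 35) = #010423.

#010423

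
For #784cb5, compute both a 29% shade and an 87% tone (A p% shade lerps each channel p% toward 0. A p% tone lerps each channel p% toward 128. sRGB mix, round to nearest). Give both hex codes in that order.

#553681, #7f7987

#784cb5 is rgb(120, 76, 181).
29% shade:
  R: 120 − 34.8 = 85.2 → 85
  G: 76 − 22.04 = 53.96 → 54
  B: 181 − 52.49 = 128.51 → 129
  → #553681
87% tone:
  R: 120 + 0.87×(128−120) = 120 + 6.96 = 126.96 → 127
  G: 76 + 45.24 = 121.24 → 121
  B: 181 − 46.11 = 134.89 → 135
  → #7f7987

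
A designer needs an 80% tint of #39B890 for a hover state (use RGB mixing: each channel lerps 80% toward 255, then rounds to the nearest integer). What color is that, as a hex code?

#D7F1E9

#39B890 is rgb(57, 184, 144).
Per channel, c → c + 0.8(255 − c):
  R: 57 + 0.8×(255−57) = 57 + 158.4 = 215.4 → 215
  G: 184 + 0.8×(255−184) = 184 + 56.8 = 240.8 → 241
  B: 144 + 0.8×(255−144) = 144 + 88.8 = 232.8 → 233
rgb(215, 241, 233) = #D7F1E9.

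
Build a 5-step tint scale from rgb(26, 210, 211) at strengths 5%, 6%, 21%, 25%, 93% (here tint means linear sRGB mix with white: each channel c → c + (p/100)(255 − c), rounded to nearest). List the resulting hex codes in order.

#25d4d5, #28d5d6, #4adbdc, #53ddde, #effcfc

5%: (26 + 11.45 = 37.45→37, 210 + 2.25 = 212.25→212, 211 + 2.2 = 213.2→213) → #25d4d5
6%: (26 + 13.74 = 39.74→40, 210 + 2.7 = 212.7→213, 211 + 2.64 = 213.64→214) → #28d5d6
21%: (26 + 48.09 = 74.09→74, 210 + 9.45 = 219.45→219, 211 + 9.24 = 220.24→220) → #4adbdc
25%: (26 + 57.25 = 83.25→83, 210 + 11.25 = 221.25→221, 211 + 11 = 222→222) → #53ddde
93%: (26 + 212.97 = 238.97→239, 210 + 41.85 = 251.85→252, 211 + 40.92 = 251.92→252) → #effcfc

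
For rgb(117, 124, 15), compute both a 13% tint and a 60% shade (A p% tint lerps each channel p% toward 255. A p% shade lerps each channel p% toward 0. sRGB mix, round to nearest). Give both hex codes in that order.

#878d2e, #2f3206

13% tint:
  R: 117 + 17.94 = 134.94 → 135
  G: 124 + 0.13×(255−124) = 124 + 17.03 = 141.03 → 141
  B: 15 + 0.13×(255−15) = 15 + 31.2 = 46.2 → 46
  → #878d2e
60% shade:
  R: 117 − 70.2 = 46.8 → 47
  G: 124 − 74.4 = 49.6 → 50
  B: 15 + 0.6×(0−15) = 15 − 9 = 6 → 6
  → #2f3206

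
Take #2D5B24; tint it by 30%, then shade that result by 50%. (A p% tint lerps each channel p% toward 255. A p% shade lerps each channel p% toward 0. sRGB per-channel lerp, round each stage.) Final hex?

#364633

#2D5B24 is rgb(45, 91, 36).
Lerp each channel 30% toward 255:
  R: 45 + 0.3×(255−45) = 45 + 63 = 108 → 108
  G: 91 + 0.3×(255−91) = 91 + 49.2 = 140.2 → 140
  B: 36 + 0.3×(255−36) = 36 + 65.7 = 101.7 → 102
After the tint: rgb(108, 140, 102) = #6C8C66.
A 50% shade moves each channel 50% toward 0:
  R: 108 + 0.5×(0−108) = 108 − 54 = 54 → 54
  G: 140 + 0.5×(0−140) = 140 − 70 = 70 → 70
  B: 102 − 51 = 51 → 51
rgb(54, 70, 51) = #364633.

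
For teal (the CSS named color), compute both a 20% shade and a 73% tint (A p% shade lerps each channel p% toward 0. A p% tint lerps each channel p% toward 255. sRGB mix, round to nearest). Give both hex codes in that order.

#006666, #BADDDD

CSS teal is rgb(0, 128, 128).
20% shade:
  R: 0 + 0 = 0 → 0
  G: 128 + 0.2×(0−128) = 128 − 25.6 = 102.4 → 102
  B: 128 + 0.2×(0−128) = 128 − 25.6 = 102.4 → 102
  → #006666
73% tint:
  R: 0 + 186.15 = 186.15 → 186
  G: 128 + 0.73×(255−128) = 128 + 92.71 = 220.71 → 221
  B: 128 + 0.73×(255−128) = 128 + 92.71 = 220.71 → 221
  → #BADDDD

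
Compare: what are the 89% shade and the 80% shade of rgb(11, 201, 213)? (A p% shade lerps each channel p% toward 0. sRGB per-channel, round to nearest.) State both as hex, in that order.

89% shade:
  R: 11 + 0.89×(0−11) = 11 − 9.79 = 1.21 → 1
  G: 201 + 0.89×(0−201) = 201 − 178.89 = 22.11 → 22
  B: 213 + 0.89×(0−213) = 213 − 189.57 = 23.43 → 23
  → #011617
80% shade:
  R: 11 + 0.8×(0−11) = 11 − 8.8 = 2.2 → 2
  G: 201 + 0.8×(0−201) = 201 − 160.8 = 40.2 → 40
  B: 213 − 170.4 = 42.6 → 43
  → #02282B

#011617, #02282B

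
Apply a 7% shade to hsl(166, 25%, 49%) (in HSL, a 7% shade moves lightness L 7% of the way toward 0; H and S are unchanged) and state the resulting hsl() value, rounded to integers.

hsl(166, 25%, 46%)

L moves 7% from 49 toward 0: 49 − 3.43 = 45.57 → 46.
H and S are unchanged.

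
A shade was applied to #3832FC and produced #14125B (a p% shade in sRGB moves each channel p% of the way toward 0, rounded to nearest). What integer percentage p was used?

#3832FC is rgb(56, 50, 252); #14125B is rgb(20, 18, 91).
On the B channel (widest range): 91 ≈ 252 + (p/100)(0 − 252), so p ≈ 100×(91 − 252)/(0 − 252) = -16100/-252 = 63.89.
p = 64 reproduces all three channels after rounding.

64%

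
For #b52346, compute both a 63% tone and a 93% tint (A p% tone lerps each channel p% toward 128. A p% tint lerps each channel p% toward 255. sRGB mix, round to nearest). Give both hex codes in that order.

#b52346 is rgb(181, 35, 70).
63% tone:
  R: 181 + 0.63×(128−181) = 181 − 33.39 = 147.61 → 148
  G: 35 + 58.59 = 93.59 → 94
  B: 70 + 0.63×(128−70) = 70 + 36.54 = 106.54 → 107
  → #945e6b
93% tint:
  R: 181 + 68.82 = 249.82 → 250
  G: 35 + 0.93×(255−35) = 35 + 204.6 = 239.6 → 240
  B: 70 + 172.05 = 242.05 → 242
  → #faf0f2

#945e6b, #faf0f2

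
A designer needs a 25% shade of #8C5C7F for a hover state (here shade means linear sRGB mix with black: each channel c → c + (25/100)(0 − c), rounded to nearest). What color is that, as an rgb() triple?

rgb(105, 69, 95)

#8C5C7F is rgb(140, 92, 127).
Per channel, c → c + 0.25(0 − c):
  R: 140 + 0.25×(0−140) = 140 − 35 = 105 → 105
  G: 92 + 0.25×(0−92) = 92 − 23 = 69 → 69
  B: 127 − 31.75 = 95.25 → 95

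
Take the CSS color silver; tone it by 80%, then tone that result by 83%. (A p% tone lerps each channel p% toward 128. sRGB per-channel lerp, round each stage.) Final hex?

#828282

CSS silver is rgb(192, 192, 192).
Per channel, c → c + 0.8(128 − c):
  R: 192 − 51.2 = 140.8 → 141
  G: 192 − 51.2 = 140.8 → 141
  B: 192 + 0.8×(128−192) = 192 − 51.2 = 140.8 → 141
After the tone: rgb(141, 141, 141) = #8D8D8D.
An 83% tone moves each channel 83% toward 128:
  R: 141 + 0.83×(128−141) = 141 − 10.79 = 130.21 → 130
  G: 141 + 0.83×(128−141) = 141 − 10.79 = 130.21 → 130
  B: 141 − 10.79 = 130.21 → 130
rgb(130, 130, 130) = #828282.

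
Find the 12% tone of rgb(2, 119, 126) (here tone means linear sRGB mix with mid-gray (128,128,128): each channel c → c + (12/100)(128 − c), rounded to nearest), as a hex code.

Lerp each channel 12% toward 128:
  R: 2 + 0.12×(128−2) = 2 + 15.12 = 17.12 → 17
  G: 119 + 0.12×(128−119) = 119 + 1.08 = 120.08 → 120
  B: 126 + 0.24 = 126.24 → 126
rgb(17, 120, 126) = #11787e.

#11787e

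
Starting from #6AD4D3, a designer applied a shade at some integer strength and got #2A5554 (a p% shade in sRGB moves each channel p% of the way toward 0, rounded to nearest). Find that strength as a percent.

60%

#6AD4D3 is rgb(106, 212, 211); #2A5554 is rgb(42, 85, 84).
On the G channel (widest range): 85 ≈ 212 + (p/100)(0 − 212), so p ≈ 100×(85 − 212)/(0 − 212) = -12700/-212 = 59.91.
p = 60 reproduces all three channels after rounding.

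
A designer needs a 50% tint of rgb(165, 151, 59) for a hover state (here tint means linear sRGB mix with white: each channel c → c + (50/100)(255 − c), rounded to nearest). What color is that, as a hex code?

#d2cb9d

Per channel, c → c + 0.5(255 − c):
  R: 165 + 0.5×(255−165) = 165 + 45 = 210 → 210
  G: 151 + 52 = 203 → 203
  B: 59 + 0.5×(255−59) = 59 + 98 = 157 → 157
rgb(210, 203, 157) = #d2cb9d.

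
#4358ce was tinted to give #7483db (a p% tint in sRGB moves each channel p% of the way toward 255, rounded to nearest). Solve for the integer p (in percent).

26%

#4358ce is rgb(67, 88, 206); #7483db is rgb(116, 131, 219).
On the R channel (widest range): 116 ≈ 67 + (p/100)(255 − 67), so p ≈ 100×(116 − 67)/(255 − 67) = 4900/188 = 26.06.
p = 26 reproduces all three channels after rounding.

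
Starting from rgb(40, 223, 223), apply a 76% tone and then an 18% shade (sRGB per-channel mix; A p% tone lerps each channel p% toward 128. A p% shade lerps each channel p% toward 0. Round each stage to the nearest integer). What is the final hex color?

#587c7c

A 76% tone moves each channel 76% toward 128:
  R: 40 + 66.88 = 106.88 → 107
  G: 223 − 72.2 = 150.8 → 151
  B: 223 + 0.76×(128−223) = 223 − 72.2 = 150.8 → 151
After the tone: rgb(107, 151, 151) = #6b9797.
An 18% shade moves each channel 18% toward 0:
  R: 107 + 0.18×(0−107) = 107 − 19.26 = 87.74 → 88
  G: 151 + 0.18×(0−151) = 151 − 27.18 = 123.82 → 124
  B: 151 + 0.18×(0−151) = 151 − 27.18 = 123.82 → 124
rgb(88, 124, 124) = #587c7c.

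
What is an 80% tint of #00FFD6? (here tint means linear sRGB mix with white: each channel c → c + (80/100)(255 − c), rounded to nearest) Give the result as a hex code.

#CCFFF7

#00FFD6 is rgb(0, 255, 214).
Per channel, c → c + 0.8(255 − c):
  R: 0 + 0.8×(255−0) = 0 + 204 = 204 → 204
  G: 255 + 0.8×(255−255) = 255 + 0 = 255 → 255
  B: 214 + 0.8×(255−214) = 214 + 32.8 = 246.8 → 247
rgb(204, 255, 247) = #CCFFF7.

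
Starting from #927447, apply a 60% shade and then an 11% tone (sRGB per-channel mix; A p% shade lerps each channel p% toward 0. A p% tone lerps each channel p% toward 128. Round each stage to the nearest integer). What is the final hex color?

#927447 is rgb(146, 116, 71).
Per channel, c → c + 0.6(0 − c):
  R: 146 + 0.6×(0−146) = 146 − 87.6 = 58.4 → 58
  G: 116 + 0.6×(0−116) = 116 − 69.6 = 46.4 → 46
  B: 71 + 0.6×(0−71) = 71 − 42.6 = 28.4 → 28
After the shade: rgb(58, 46, 28) = #3A2E1C.
Lerp each channel 11% toward 128:
  R: 58 + 0.11×(128−58) = 58 + 7.7 = 65.7 → 66
  G: 46 + 0.11×(128−46) = 46 + 9.02 = 55.02 → 55
  B: 28 + 0.11×(128−28) = 28 + 11 = 39 → 39
rgb(66, 55, 39) = #423727.

#423727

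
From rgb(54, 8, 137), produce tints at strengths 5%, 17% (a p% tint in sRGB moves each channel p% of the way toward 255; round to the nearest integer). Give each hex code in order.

5%: (54 + 10.05 = 64.05→64, 8 + 12.35 = 20.35→20, 137 + 5.9 = 142.9→143) → #40148F
17%: (54 + 34.17 = 88.17→88, 8 + 41.99 = 49.99→50, 137 + 20.06 = 157.06→157) → #58329D

#40148F, #58329D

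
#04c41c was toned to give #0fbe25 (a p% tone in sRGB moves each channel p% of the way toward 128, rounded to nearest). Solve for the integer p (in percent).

#04c41c is rgb(4, 196, 28); #0fbe25 is rgb(15, 190, 37).
On the R channel (widest range): 15 ≈ 4 + (p/100)(128 − 4), so p ≈ 100×(15 − 4)/(128 − 4) = 1100/124 = 8.87.
p = 9 reproduces all three channels after rounding.

9%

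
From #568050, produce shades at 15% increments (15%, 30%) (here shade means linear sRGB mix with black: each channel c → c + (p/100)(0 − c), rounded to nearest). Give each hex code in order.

#568050 is rgb(86, 128, 80).
15%: (86 − 12.9 = 73.1→73, 128 − 19.2 = 108.8→109, 80 − 12 = 68→68) → #496D44
30%: (86 − 25.8 = 60.2→60, 128 − 38.4 = 89.6→90, 80 − 24 = 56→56) → #3C5A38

#496D44, #3C5A38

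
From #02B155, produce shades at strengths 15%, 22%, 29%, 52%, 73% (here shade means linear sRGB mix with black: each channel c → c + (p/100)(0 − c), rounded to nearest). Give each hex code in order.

#02B155 is rgb(2, 177, 85).
15%: (2→2, 177 − 26.55 = 150.45→150, 85 − 12.75 = 72.25→72) → #029648
22%: (2→2, 177 − 38.94 = 138.06→138, 85 − 18.7 = 66.3→66) → #028A42
29%: (2 − 0.58 = 1.42→1, 177 − 51.33 = 125.67→126, 85 − 24.65 = 60.35→60) → #017E3C
52%: (2 − 1.04 = 0.96→1, 177 − 92.04 = 84.96→85, 85 − 44.2 = 40.8→41) → #015529
73%: (2 − 1.46 = 0.54→1, 177 − 129.21 = 47.79→48, 85 − 62.05 = 22.95→23) → #013017

#029648, #028A42, #017E3C, #015529, #013017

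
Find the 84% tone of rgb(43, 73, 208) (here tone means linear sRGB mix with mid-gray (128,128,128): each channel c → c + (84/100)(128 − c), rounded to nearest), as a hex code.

Per channel, c → c + 0.84(128 − c):
  R: 43 + 71.4 = 114.4 → 114
  G: 73 + 0.84×(128−73) = 73 + 46.2 = 119.2 → 119
  B: 208 + 0.84×(128−208) = 208 − 67.2 = 140.8 → 141
rgb(114, 119, 141) = #72778D.

#72778D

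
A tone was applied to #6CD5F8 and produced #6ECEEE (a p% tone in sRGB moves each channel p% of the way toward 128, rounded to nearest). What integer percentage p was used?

8%

#6CD5F8 is rgb(108, 213, 248); #6ECEEE is rgb(110, 206, 238).
On the B channel (widest range): 238 ≈ 248 + (p/100)(128 − 248), so p ≈ 100×(238 − 248)/(128 − 248) = -1000/-120 = 8.33.
p = 8 reproduces all three channels after rounding.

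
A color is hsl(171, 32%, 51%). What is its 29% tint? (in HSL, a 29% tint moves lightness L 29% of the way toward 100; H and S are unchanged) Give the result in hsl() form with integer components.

hsl(171, 32%, 65%)

L moves 29% from 51 toward 100: 51 + 14.21 = 65.21 → 65.
H and S are unchanged.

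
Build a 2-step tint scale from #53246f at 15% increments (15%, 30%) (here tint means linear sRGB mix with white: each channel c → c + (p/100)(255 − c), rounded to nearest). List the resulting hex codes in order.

#6d4585, #87669a

#53246f is rgb(83, 36, 111).
15%: (83 + 25.8 = 108.8→109, 36 + 32.85 = 68.85→69, 111 + 21.6 = 132.6→133) → #6d4585
30%: (83 + 51.6 = 134.6→135, 36 + 65.7 = 101.7→102, 111 + 43.2 = 154.2→154) → #87669a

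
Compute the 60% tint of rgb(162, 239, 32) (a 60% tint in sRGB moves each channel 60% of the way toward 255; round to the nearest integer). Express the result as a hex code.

#DAF9A6

Lerp each channel 60% toward 255:
  R: 162 + 55.8 = 217.8 → 218
  G: 239 + 0.6×(255−239) = 239 + 9.6 = 248.6 → 249
  B: 32 + 133.8 = 165.8 → 166
rgb(218, 249, 166) = #DAF9A6.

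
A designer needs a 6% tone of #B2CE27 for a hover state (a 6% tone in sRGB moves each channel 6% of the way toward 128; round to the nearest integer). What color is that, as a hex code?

#AFC92C

#B2CE27 is rgb(178, 206, 39).
A 6% tone moves each channel 6% toward 128:
  R: 178 + 0.06×(128−178) = 178 − 3 = 175 → 175
  G: 206 + 0.06×(128−206) = 206 − 4.68 = 201.32 → 201
  B: 39 + 5.34 = 44.34 → 44
rgb(175, 201, 44) = #AFC92C.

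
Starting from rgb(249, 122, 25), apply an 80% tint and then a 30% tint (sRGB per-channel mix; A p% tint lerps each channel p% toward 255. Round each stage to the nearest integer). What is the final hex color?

#FEECDF

Lerp each channel 80% toward 255:
  R: 249 + 0.8×(255−249) = 249 + 4.8 = 253.8 → 254
  G: 122 + 0.8×(255−122) = 122 + 106.4 = 228.4 → 228
  B: 25 + 0.8×(255−25) = 25 + 184 = 209 → 209
After the tint: rgb(254, 228, 209) = #FEE4D1.
Per channel, c → c + 0.3(255 − c):
  R: 254 + 0.3 = 254.3 → 254
  G: 228 + 0.3×(255−228) = 228 + 8.1 = 236.1 → 236
  B: 209 + 0.3×(255−209) = 209 + 13.8 = 222.8 → 223
rgb(254, 236, 223) = #FEECDF.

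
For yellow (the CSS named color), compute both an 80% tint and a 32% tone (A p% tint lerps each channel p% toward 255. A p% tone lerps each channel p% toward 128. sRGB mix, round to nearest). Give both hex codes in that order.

#FFFFCC, #D6D629

CSS yellow is rgb(255, 255, 0).
80% tint:
  R: 255 + 0.8×(255−255) = 255 + 0 = 255 → 255
  G: 255 + 0.8×(255−255) = 255 + 0 = 255 → 255
  B: 0 + 204 = 204 → 204
  → #FFFFCC
32% tone:
  R: 255 + 0.32×(128−255) = 255 − 40.64 = 214.36 → 214
  G: 255 + 0.32×(128−255) = 255 − 40.64 = 214.36 → 214
  B: 0 + 40.96 = 40.96 → 41
  → #D6D629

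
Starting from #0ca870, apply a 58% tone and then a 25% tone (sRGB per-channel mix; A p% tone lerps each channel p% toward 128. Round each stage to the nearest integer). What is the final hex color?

#0ca870 is rgb(12, 168, 112).
Per channel, c → c + 0.58(128 − c):
  R: 12 + 67.28 = 79.28 → 79
  G: 168 + 0.58×(128−168) = 168 − 23.2 = 144.8 → 145
  B: 112 + 9.28 = 121.28 → 121
After the tone: rgb(79, 145, 121) = #4f9179.
Lerp each channel 25% toward 128:
  R: 79 + 0.25×(128−79) = 79 + 12.25 = 91.25 → 91
  G: 145 + 0.25×(128−145) = 145 − 4.25 = 140.75 → 141
  B: 121 + 1.75 = 122.75 → 123
rgb(91, 141, 123) = #5b8d7b.

#5b8d7b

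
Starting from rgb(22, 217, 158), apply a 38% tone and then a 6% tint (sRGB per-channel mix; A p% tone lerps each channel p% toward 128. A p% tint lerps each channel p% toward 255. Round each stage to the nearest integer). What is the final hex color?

#4ABB99

Lerp each channel 38% toward 128:
  R: 22 + 40.28 = 62.28 → 62
  G: 217 − 33.82 = 183.18 → 183
  B: 158 − 11.4 = 146.6 → 147
After the tone: rgb(62, 183, 147) = #3EB793.
Lerp each channel 6% toward 255:
  R: 62 + 0.06×(255−62) = 62 + 11.58 = 73.58 → 74
  G: 183 + 0.06×(255−183) = 183 + 4.32 = 187.32 → 187
  B: 147 + 0.06×(255−147) = 147 + 6.48 = 153.48 → 153
rgb(74, 187, 153) = #4ABB99.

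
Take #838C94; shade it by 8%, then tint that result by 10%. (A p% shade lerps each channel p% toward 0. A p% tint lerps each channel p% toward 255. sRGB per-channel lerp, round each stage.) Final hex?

#868E94

#838C94 is rgb(131, 140, 148).
An 8% shade moves each channel 8% toward 0:
  R: 131 + 0.08×(0−131) = 131 − 10.48 = 120.52 → 121
  G: 140 + 0.08×(0−140) = 140 − 11.2 = 128.8 → 129
  B: 148 − 11.84 = 136.16 → 136
After the shade: rgb(121, 129, 136) = #798188.
Per channel, c → c + 0.1(255 − c):
  R: 121 + 13.4 = 134.4 → 134
  G: 129 + 12.6 = 141.6 → 142
  B: 136 + 0.1×(255−136) = 136 + 11.9 = 147.9 → 148
rgb(134, 142, 148) = #868E94.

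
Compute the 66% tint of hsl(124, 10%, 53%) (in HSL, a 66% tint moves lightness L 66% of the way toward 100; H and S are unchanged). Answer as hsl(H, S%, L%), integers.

hsl(124, 10%, 84%)

L moves 66% from 53 toward 100: 53 + 31.02 = 84.02 → 84.
H and S are unchanged.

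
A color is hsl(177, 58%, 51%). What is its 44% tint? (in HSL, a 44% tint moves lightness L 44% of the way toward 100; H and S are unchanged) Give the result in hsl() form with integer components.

L moves 44% from 51 toward 100: 51 + 21.56 = 72.56 → 73.
H and S are unchanged.

hsl(177, 58%, 73%)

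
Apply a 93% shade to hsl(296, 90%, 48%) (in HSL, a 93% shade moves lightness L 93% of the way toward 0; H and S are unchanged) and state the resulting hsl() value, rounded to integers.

L moves 93% from 48 toward 0: 48 − 44.64 = 3.36 → 3.
H and S are unchanged.

hsl(296, 90%, 3%)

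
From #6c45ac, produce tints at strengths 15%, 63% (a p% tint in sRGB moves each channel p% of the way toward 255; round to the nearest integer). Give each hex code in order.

#6c45ac is rgb(108, 69, 172).
15%: (108 + 22.05 = 130.05→130, 69 + 27.9 = 96.9→97, 172 + 12.45 = 184.45→184) → #8261b8
63%: (108 + 92.61 = 200.61→201, 69 + 117.18 = 186.18→186, 172 + 52.29 = 224.29→224) → #c9bae0

#8261b8, #c9bae0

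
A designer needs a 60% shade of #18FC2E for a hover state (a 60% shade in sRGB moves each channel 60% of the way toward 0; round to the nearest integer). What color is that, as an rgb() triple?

rgb(10, 101, 18)

#18FC2E is rgb(24, 252, 46).
Lerp each channel 60% toward 0:
  R: 24 − 14.4 = 9.6 → 10
  G: 252 + 0.6×(0−252) = 252 − 151.2 = 100.8 → 101
  B: 46 + 0.6×(0−46) = 46 − 27.6 = 18.4 → 18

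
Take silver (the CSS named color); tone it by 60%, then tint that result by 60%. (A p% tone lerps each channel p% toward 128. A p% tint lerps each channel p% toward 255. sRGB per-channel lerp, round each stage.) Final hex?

CSS silver is rgb(192, 192, 192).
Per channel, c → c + 0.6(128 − c):
  R: 192 − 38.4 = 153.6 → 154
  G: 192 + 0.6×(128−192) = 192 − 38.4 = 153.6 → 154
  B: 192 + 0.6×(128−192) = 192 − 38.4 = 153.6 → 154
After the tone: rgb(154, 154, 154) = #9A9A9A.
Lerp each channel 60% toward 255:
  R: 154 + 0.6×(255−154) = 154 + 60.6 = 214.6 → 215
  G: 154 + 0.6×(255−154) = 154 + 60.6 = 214.6 → 215
  B: 154 + 60.6 = 214.6 → 215
rgb(215, 215, 215) = #D7D7D7.

#D7D7D7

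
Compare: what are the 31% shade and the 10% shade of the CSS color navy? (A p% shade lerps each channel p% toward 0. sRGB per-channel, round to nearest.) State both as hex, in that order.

CSS navy is rgb(0, 0, 128).
31% shade:
  R: 0 + 0 = 0 → 0
  G: 0 + 0 = 0 → 0
  B: 128 + 0.31×(0−128) = 128 − 39.68 = 88.32 → 88
  → #000058
10% shade:
  R: 0 + 0.1×(0−0) = 0 + 0 = 0 → 0
  G: 0 + 0.1×(0−0) = 0 + 0 = 0 → 0
  B: 128 + 0.1×(0−128) = 128 − 12.8 = 115.2 → 115
  → #000073

#000058, #000073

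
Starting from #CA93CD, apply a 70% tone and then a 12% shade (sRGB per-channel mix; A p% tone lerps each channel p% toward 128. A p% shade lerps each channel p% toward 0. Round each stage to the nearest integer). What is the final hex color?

#CA93CD is rgb(202, 147, 205).
Per channel, c → c + 0.7(128 − c):
  R: 202 − 51.8 = 150.2 → 150
  G: 147 + 0.7×(128−147) = 147 − 13.3 = 133.7 → 134
  B: 205 − 53.9 = 151.1 → 151
After the tone: rgb(150, 134, 151) = #968697.
Per channel, c → c + 0.12(0 − c):
  R: 150 + 0.12×(0−150) = 150 − 18 = 132 → 132
  G: 134 − 16.08 = 117.92 → 118
  B: 151 + 0.12×(0−151) = 151 − 18.12 = 132.88 → 133
rgb(132, 118, 133) = #847685.

#847685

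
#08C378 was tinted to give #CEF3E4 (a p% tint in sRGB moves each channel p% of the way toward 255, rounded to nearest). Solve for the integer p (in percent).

#08C378 is rgb(8, 195, 120); #CEF3E4 is rgb(206, 243, 228).
On the R channel (widest range): 206 ≈ 8 + (p/100)(255 − 8), so p ≈ 100×(206 − 8)/(255 − 8) = 19800/247 = 80.16.
p = 80 reproduces all three channels after rounding.

80%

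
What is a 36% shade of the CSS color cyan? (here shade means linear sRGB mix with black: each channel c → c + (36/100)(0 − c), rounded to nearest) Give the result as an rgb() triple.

rgb(0, 163, 163)

CSS cyan is rgb(0, 255, 255).
A 36% shade moves each channel 36% toward 0:
  R: 0 + 0.36×(0−0) = 0 + 0 = 0 → 0
  G: 255 + 0.36×(0−255) = 255 − 91.8 = 163.2 → 163
  B: 255 + 0.36×(0−255) = 255 − 91.8 = 163.2 → 163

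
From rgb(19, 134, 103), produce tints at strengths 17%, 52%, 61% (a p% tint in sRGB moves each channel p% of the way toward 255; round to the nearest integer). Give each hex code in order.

#3b9b81, #8ec5b6, #a3d0c4

17%: (19 + 40.12 = 59.12→59, 134 + 20.57 = 154.57→155, 103 + 25.84 = 128.84→129) → #3b9b81
52%: (19 + 122.72 = 141.72→142, 134 + 62.92 = 196.92→197, 103 + 79.04 = 182.04→182) → #8ec5b6
61%: (19 + 143.96 = 162.96→163, 134 + 73.81 = 207.81→208, 103 + 92.72 = 195.72→196) → #a3d0c4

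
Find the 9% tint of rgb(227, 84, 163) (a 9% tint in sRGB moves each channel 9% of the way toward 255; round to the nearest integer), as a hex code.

Lerp each channel 9% toward 255:
  R: 227 + 2.52 = 229.52 → 230
  G: 84 + 0.09×(255−84) = 84 + 15.39 = 99.39 → 99
  B: 163 + 0.09×(255−163) = 163 + 8.28 = 171.28 → 171
rgb(230, 99, 171) = #E663AB.

#E663AB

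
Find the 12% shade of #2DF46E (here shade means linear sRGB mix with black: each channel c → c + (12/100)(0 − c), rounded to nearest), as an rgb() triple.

rgb(40, 215, 97)

#2DF46E is rgb(45, 244, 110).
Lerp each channel 12% toward 0:
  R: 45 − 5.4 = 39.6 → 40
  G: 244 − 29.28 = 214.72 → 215
  B: 110 + 0.12×(0−110) = 110 − 13.2 = 96.8 → 97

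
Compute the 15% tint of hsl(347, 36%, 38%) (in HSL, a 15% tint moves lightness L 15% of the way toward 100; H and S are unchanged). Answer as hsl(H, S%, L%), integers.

hsl(347, 36%, 47%)

L moves 15% from 38 toward 100: 38 + 9.3 = 47.3 → 47.
H and S are unchanged.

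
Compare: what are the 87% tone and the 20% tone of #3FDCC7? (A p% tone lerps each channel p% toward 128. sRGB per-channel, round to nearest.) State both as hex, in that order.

#3FDCC7 is rgb(63, 220, 199).
87% tone:
  R: 63 + 0.87×(128−63) = 63 + 56.55 = 119.55 → 120
  G: 220 + 0.87×(128−220) = 220 − 80.04 = 139.96 → 140
  B: 199 − 61.77 = 137.23 → 137
  → #788C89
20% tone:
  R: 63 + 0.2×(128−63) = 63 + 13 = 76 → 76
  G: 220 − 18.4 = 201.6 → 202
  B: 199 − 14.2 = 184.8 → 185
  → #4CCAB9

#788C89, #4CCAB9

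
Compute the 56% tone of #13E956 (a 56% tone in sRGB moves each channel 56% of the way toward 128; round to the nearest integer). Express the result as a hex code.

#50AE6E

#13E956 is rgb(19, 233, 86).
A 56% tone moves each channel 56% toward 128:
  R: 19 + 61.04 = 80.04 → 80
  G: 233 − 58.8 = 174.2 → 174
  B: 86 + 0.56×(128−86) = 86 + 23.52 = 109.52 → 110
rgb(80, 174, 110) = #50AE6E.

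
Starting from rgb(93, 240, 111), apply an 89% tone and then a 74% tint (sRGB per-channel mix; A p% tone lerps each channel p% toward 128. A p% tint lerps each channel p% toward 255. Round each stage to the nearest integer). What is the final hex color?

#dde1dd

An 89% tone moves each channel 89% toward 128:
  R: 93 + 0.89×(128−93) = 93 + 31.15 = 124.15 → 124
  G: 240 − 99.68 = 140.32 → 140
  B: 111 + 0.89×(128−111) = 111 + 15.13 = 126.13 → 126
After the tone: rgb(124, 140, 126) = #7c8c7e.
Per channel, c → c + 0.74(255 − c):
  R: 124 + 0.74×(255−124) = 124 + 96.94 = 220.94 → 221
  G: 140 + 85.1 = 225.1 → 225
  B: 126 + 95.46 = 221.46 → 221
rgb(221, 225, 221) = #dde1dd.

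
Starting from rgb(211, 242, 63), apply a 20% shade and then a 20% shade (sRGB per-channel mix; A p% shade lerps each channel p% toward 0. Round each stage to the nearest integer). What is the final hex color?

Lerp each channel 20% toward 0:
  R: 211 − 42.2 = 168.8 → 169
  G: 242 + 0.2×(0−242) = 242 − 48.4 = 193.6 → 194
  B: 63 − 12.6 = 50.4 → 50
After the shade: rgb(169, 194, 50) = #a9c232.
A 20% shade moves each channel 20% toward 0:
  R: 169 + 0.2×(0−169) = 169 − 33.8 = 135.2 → 135
  G: 194 − 38.8 = 155.2 → 155
  B: 50 + 0.2×(0−50) = 50 − 10 = 40 → 40
rgb(135, 155, 40) = #879b28.

#879b28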